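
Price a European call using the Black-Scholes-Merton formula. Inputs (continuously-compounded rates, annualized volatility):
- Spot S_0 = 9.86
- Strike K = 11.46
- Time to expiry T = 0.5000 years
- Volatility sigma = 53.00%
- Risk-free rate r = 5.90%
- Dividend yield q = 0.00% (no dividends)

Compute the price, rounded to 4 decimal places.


d1 = (ln(S/K) + (r - q + 0.5*sigma^2) * T) / (sigma * sqrt(T)) = -0.13515490
d2 = d1 - sigma * sqrt(T) = -0.50992150
exp(-rT) = 0.97093088; exp(-qT) = 1.00000000
C = S_0 * exp(-qT) * N(d1) - K * exp(-rT) * N(d2)
N(d1) = 0.44624470; N(d2) = 0.30505323
C = 9.8600 * 1.00000000 * 0.44624470 - 11.4600 * 0.97093088 * 0.30505323 = 1.0057

Answer: Price = 1.0057


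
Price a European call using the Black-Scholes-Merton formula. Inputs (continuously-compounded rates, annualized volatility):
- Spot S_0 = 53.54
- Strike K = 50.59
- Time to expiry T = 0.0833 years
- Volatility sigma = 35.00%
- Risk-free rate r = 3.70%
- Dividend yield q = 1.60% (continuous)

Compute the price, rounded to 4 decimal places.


d1 = (ln(S/K) + (r - q + 0.5*sigma^2) * T) / (sigma * sqrt(T)) = 0.62887542
d2 = d1 - sigma * sqrt(T) = 0.52785933
exp(-rT) = 0.99692264; exp(-qT) = 0.99866809
C = S_0 * exp(-qT) * N(d1) - K * exp(-rT) * N(d2)
N(d1) = 0.73528469; N(d2) = 0.70120151
C = 53.5400 * 0.99866809 * 0.73528469 - 50.5900 * 0.99692264 * 0.70120151 = 3.9501

Answer: Price = 3.9501


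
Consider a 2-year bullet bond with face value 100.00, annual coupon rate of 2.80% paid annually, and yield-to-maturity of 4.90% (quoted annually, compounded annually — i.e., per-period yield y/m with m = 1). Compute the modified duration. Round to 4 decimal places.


Answer: Modified duration = 1.8801

Derivation:
Coupon per period c = face * coupon_rate / m = 2.800000
Periods per year m = 1; per-period yield y/m = 0.049000
Number of cashflows N = 2
Cashflows (t years, CF_t, discount factor 1/(1+y/m)^(m*t), PV):
  t = 1.0000: CF_t = 2.800000, DF = 0.953289, PV = 2.669209
  t = 2.0000: CF_t = 102.800000, DF = 0.908760, PV = 93.420489
Price P = sum_t PV_t = 96.089698
First compute Macaulay numerator sum_t t * PV_t:
  t * PV_t at t = 1.0000: 2.669209
  t * PV_t at t = 2.0000: 186.840979
Macaulay duration D = 189.510188 / 96.089698 = 1.972222
Modified duration = D / (1 + y/m) = 1.972222 / (1 + 0.049000) = 1.880097


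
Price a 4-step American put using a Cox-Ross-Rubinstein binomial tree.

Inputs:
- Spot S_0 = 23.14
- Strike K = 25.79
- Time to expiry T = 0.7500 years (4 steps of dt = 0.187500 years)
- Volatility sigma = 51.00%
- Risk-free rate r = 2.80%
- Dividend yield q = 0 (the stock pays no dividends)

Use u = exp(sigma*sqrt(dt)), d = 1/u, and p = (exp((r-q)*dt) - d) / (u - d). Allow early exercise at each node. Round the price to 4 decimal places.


Answer: Price = V(0,0) = 5.5849

Derivation:
dt = T/N = 0.187500
u = exp(sigma*sqrt(dt)) = 1.247119; d = 1/u = 0.801848
p = (exp((r-q)*dt) - d) / (u - d) = 0.456836
Discount per step: exp(-r*dt) = 0.994764
Stock lattice S(k, i) with i counting down-moves:
  k=0: S(0,0) = 23.1400
  k=1: S(1,0) = 28.8583; S(1,1) = 18.5548
  k=2: S(2,0) = 35.9898; S(2,1) = 23.1400; S(2,2) = 14.8781
  k=3: S(3,0) = 44.8836; S(3,1) = 28.8583; S(3,2) = 18.5548; S(3,3) = 11.9300
  k=4: S(4,0) = 55.9752; S(4,1) = 35.9898; S(4,2) = 23.1400; S(4,3) = 14.8781; S(4,4) = 9.5660
Terminal payoffs V(N, i) = max(K - S_T, 0):
  V(4,0) = 0.000000; V(4,1) = 0.000000; V(4,2) = 2.650000; V(4,3) = 10.911908; V(4,4) = 16.223984
Backward induction: V(k, i) = exp(-r*dt) * [p * V(k+1, i) + (1-p) * V(k+1, i+1)]; then take max(V_cont, immediate exercise) for American.
  V(3,0) = exp(-r*dt) * [p*0.000000 + (1-p)*0.000000] = 0.000000; exercise = 0.000000; V(3,0) = max -> 0.000000
  V(3,1) = exp(-r*dt) * [p*0.000000 + (1-p)*2.650000] = 1.431848; exercise = 0.000000; V(3,1) = max -> 1.431848
  V(3,2) = exp(-r*dt) * [p*2.650000 + (1-p)*10.911908] = 7.100199; exercise = 7.235242; V(3,2) = max -> 7.235242
  V(3,3) = exp(-r*dt) * [p*10.911908 + (1-p)*16.223984] = 13.724992; exercise = 13.860035; V(3,3) = max -> 13.860035
  V(2,0) = exp(-r*dt) * [p*0.000000 + (1-p)*1.431848] = 0.773657; exercise = 0.000000; V(2,0) = max -> 0.773657
  V(2,1) = exp(-r*dt) * [p*1.431848 + (1-p)*7.235242] = 4.560041; exercise = 2.650000; V(2,1) = max -> 4.560041
  V(2,2) = exp(-r*dt) * [p*7.235242 + (1-p)*13.860035] = 10.776866; exercise = 10.911908; V(2,2) = max -> 10.911908
  V(1,0) = exp(-r*dt) * [p*0.773657 + (1-p)*4.560041] = 2.815465; exercise = 0.000000; V(1,0) = max -> 2.815465
  V(1,1) = exp(-r*dt) * [p*4.560041 + (1-p)*10.911908] = 7.968206; exercise = 7.235242; V(1,1) = max -> 7.968206
  V(0,0) = exp(-r*dt) * [p*2.815465 + (1-p)*7.968206] = 5.584852; exercise = 2.650000; V(0,0) = max -> 5.584852


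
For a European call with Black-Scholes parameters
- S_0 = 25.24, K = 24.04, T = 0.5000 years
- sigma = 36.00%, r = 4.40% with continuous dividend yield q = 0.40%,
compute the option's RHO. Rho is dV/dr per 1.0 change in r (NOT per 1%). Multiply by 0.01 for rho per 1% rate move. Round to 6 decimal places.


d1 = 0.3972012380; d2 = 0.1426427968
phi(d1) = 0.3686812074; exp(-qT) = 0.9980019987; exp(-rT) = 0.9782402351
N(d2) = 0.5567138519
Rho = K*T*exp(-rT)*N(d2) = 24.0400 * 0.5000 * 0.9782402351 * 0.5567138519 = 6.546091

Answer: Rho = 6.546091


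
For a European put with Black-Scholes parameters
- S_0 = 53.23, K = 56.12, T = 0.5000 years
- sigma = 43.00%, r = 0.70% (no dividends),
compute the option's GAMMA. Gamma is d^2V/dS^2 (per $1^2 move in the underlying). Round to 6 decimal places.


Answer: Gamma = 0.024648

Derivation:
d1 = -0.0103438476; d2 = -0.3143997635
phi(d1) = 0.3989209385; exp(-qT) = 1.0000000000; exp(-rT) = 0.9965061179
Gamma = exp(-qT) * phi(d1) / (S * sigma * sqrt(T)) = 1.0000000000 * 0.3989209385 / (53.2300 * 0.4300 * 0.7071067812) = 0.024648


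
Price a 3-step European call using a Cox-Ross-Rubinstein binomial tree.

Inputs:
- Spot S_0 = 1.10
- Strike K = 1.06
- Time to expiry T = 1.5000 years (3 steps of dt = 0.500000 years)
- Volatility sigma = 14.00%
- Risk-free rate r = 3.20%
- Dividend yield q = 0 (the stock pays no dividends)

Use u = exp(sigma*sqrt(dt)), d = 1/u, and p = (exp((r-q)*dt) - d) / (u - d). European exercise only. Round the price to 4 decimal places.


dt = T/N = 0.500000
u = exp(sigma*sqrt(dt)) = 1.104061; d = 1/u = 0.905747
p = (exp((r-q)*dt) - d) / (u - d) = 0.556601
Discount per step: exp(-r*dt) = 0.984127
Stock lattice S(k, i) with i counting down-moves:
  k=0: S(0,0) = 1.1000
  k=1: S(1,0) = 1.2145; S(1,1) = 0.9963
  k=2: S(2,0) = 1.3408; S(2,1) = 1.1000; S(2,2) = 0.9024
  k=3: S(3,0) = 1.4804; S(3,1) = 1.2145; S(3,2) = 0.9963; S(3,3) = 0.8174
Terminal payoffs V(N, i) = max(S_T - K, 0):
  V(3,0) = 0.420374; V(3,1) = 0.154467; V(3,2) = 0.000000; V(3,3) = 0.000000
Backward induction: V(k, i) = exp(-r*dt) * [p * V(k+1, i) + (1-p) * V(k+1, i+1)].
  V(2,0) = exp(-r*dt) * [p*0.420374 + (1-p)*0.154467] = 0.297670
  V(2,1) = exp(-r*dt) * [p*0.154467 + (1-p)*0.000000] = 0.084612
  V(2,2) = exp(-r*dt) * [p*0.000000 + (1-p)*0.000000] = 0.000000
  V(1,0) = exp(-r*dt) * [p*0.297670 + (1-p)*0.084612] = 0.199975
  V(1,1) = exp(-r*dt) * [p*0.084612 + (1-p)*0.000000] = 0.046347
  V(0,0) = exp(-r*dt) * [p*0.199975 + (1-p)*0.046347] = 0.129764

Answer: Price = V(0,0) = 0.1298


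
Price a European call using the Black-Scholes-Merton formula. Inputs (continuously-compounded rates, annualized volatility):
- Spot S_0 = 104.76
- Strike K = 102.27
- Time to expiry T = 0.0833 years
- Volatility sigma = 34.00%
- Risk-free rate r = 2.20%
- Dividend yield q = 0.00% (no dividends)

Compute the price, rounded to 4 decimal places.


d1 = (ln(S/K) + (r - q + 0.5*sigma^2) * T) / (sigma * sqrt(T)) = 0.31288099
d2 = d1 - sigma * sqrt(T) = 0.21475108
exp(-rT) = 0.99816908; exp(-qT) = 1.00000000
C = S_0 * exp(-qT) * N(d1) - K * exp(-rT) * N(d2)
N(d1) = 0.62281446; N(d2) = 0.58501930
C = 104.7600 * 1.00000000 * 0.62281446 - 102.2700 * 0.99816908 * 0.58501930 = 5.5257

Answer: Price = 5.5257


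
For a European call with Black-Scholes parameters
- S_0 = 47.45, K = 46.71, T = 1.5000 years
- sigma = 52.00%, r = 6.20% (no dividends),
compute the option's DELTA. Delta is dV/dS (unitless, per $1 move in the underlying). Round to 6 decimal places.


d1 = 0.4891415124; d2 = -0.1477258207
phi(d1) = 0.3539611057; exp(-qT) = 1.0000000000; exp(-rT) = 0.9111935003
N(d1) = 0.6876292432
Delta = exp(-qT) * N(d1) = 1.0000000000 * 0.6876292432 = 0.687629

Answer: Delta = 0.687629


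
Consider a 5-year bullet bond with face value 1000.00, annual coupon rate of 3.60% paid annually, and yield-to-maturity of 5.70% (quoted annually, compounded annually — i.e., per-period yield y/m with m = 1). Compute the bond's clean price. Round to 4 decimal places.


Coupon per period c = face * coupon_rate / m = 36.000000
Periods per year m = 1; per-period yield y/m = 0.057000
Number of cashflows N = 5
Cashflows (t years, CF_t, discount factor 1/(1+y/m)^(m*t), PV):
  t = 1.0000: CF_t = 36.000000, DF = 0.946074, PV = 34.058657
  t = 2.0000: CF_t = 36.000000, DF = 0.895056, PV = 32.222002
  t = 3.0000: CF_t = 36.000000, DF = 0.846789, PV = 30.484392
  t = 4.0000: CF_t = 36.000000, DF = 0.801125, PV = 28.840484
  t = 5.0000: CF_t = 1036.000000, DF = 0.757923, PV = 785.208187
Price P = sum_t PV_t = 910.813722

Answer: Price = 910.8137


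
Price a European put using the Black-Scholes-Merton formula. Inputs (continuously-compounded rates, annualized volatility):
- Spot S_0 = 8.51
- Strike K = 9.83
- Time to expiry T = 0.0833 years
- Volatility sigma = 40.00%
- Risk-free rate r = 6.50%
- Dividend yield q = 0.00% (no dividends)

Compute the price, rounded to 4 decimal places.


Answer: Price = 1.3257

Derivation:
d1 = (ln(S/K) + (r - q + 0.5*sigma^2) * T) / (sigma * sqrt(T)) = -1.14440860
d2 = d1 - sigma * sqrt(T) = -1.25985556
exp(-rT) = 0.99460013; exp(-qT) = 1.00000000
P = K * exp(-rT) * N(-d2) - S_0 * exp(-qT) * N(-d1)
N(-d1) = 0.87377289; N(-d2) = 0.89613926
P = 9.8300 * 0.99460013 * 0.89613926 - 8.5100 * 1.00000000 * 0.87377289 = 1.3257


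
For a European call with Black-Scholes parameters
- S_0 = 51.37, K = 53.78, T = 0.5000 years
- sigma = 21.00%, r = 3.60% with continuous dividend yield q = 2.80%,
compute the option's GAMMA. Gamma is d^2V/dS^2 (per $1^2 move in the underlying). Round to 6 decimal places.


Answer: Gamma = 0.050473

Derivation:
d1 = -0.2075682080; d2 = -0.3560606320
phi(d1) = 0.3904400613; exp(-qT) = 0.9860975443; exp(-rT) = 0.9821610324
Gamma = exp(-qT) * phi(d1) / (S * sigma * sqrt(T)) = 0.9860975443 * 0.3904400613 / (51.3700 * 0.2100 * 0.7071067812) = 0.050473


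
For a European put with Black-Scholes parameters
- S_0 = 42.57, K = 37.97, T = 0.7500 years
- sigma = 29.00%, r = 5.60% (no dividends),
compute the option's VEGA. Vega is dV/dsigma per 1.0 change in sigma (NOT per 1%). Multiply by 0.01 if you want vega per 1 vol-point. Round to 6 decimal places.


Answer: Vega = 11.117505

Derivation:
d1 = 0.7481301029; d2 = 0.4969827358
phi(d1) = 0.3015595232; exp(-qT) = 1.0000000000; exp(-rT) = 0.9588697806
Vega = S * exp(-qT) * phi(d1) * sqrt(T) = 42.5700 * 1.0000000000 * 0.3015595232 * 0.8660254038 = 11.117505


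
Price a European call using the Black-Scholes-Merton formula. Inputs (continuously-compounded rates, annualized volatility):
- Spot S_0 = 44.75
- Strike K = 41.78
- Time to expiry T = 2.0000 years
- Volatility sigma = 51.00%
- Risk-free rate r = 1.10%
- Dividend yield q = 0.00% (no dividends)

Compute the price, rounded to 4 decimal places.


Answer: Price = 14.0868

Derivation:
d1 = (ln(S/K) + (r - q + 0.5*sigma^2) * T) / (sigma * sqrt(T)) = 0.48634207
d2 = d1 - sigma * sqrt(T) = -0.23490685
exp(-rT) = 0.97824024; exp(-qT) = 1.00000000
C = S_0 * exp(-qT) * N(d1) - K * exp(-rT) * N(d2)
N(d1) = 0.68663767; N(d2) = 0.40714052
C = 44.7500 * 1.00000000 * 0.68663767 - 41.7800 * 0.97824024 * 0.40714052 = 14.0868


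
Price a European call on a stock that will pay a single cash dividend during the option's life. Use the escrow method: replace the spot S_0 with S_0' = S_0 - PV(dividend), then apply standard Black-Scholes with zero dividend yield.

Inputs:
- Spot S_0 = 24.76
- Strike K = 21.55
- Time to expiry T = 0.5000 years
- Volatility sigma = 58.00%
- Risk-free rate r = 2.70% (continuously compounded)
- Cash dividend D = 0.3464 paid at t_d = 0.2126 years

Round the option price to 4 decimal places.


PV(D) = D * exp(-r * t_d) = 0.3464 * 0.99427624 = 0.34441729
S_0' = S_0 - PV(D) = 24.7600 - 0.34441729 = 24.41558271
d1 = (ln(S_0'/K) + (r + sigma^2/2)*T) / (sigma*sqrt(T)) = 0.54238930
d2 = d1 - sigma*sqrt(T) = 0.13226737
exp(-rT) = 0.98659072
N(d1) = 0.70622482; N(d2) = 0.55261359
C = S_0' * N(d1) - K * exp(-rT) * N(d2) = 24.41558271 * 0.70622482 - 21.5500 * 0.98659072 * 0.55261359 = 5.4938

Answer: Price = 5.4938


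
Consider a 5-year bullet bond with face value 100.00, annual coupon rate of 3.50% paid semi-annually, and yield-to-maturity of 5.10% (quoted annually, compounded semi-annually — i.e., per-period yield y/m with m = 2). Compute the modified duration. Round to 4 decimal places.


Coupon per period c = face * coupon_rate / m = 1.750000
Periods per year m = 2; per-period yield y/m = 0.025500
Number of cashflows N = 10
Cashflows (t years, CF_t, discount factor 1/(1+y/m)^(m*t), PV):
  t = 0.5000: CF_t = 1.750000, DF = 0.975134, PV = 1.706485
  t = 1.0000: CF_t = 1.750000, DF = 0.950886, PV = 1.664051
  t = 1.5000: CF_t = 1.750000, DF = 0.927242, PV = 1.622673
  t = 2.0000: CF_t = 1.750000, DF = 0.904185, PV = 1.582324
  t = 2.5000: CF_t = 1.750000, DF = 0.881702, PV = 1.542978
  t = 3.0000: CF_t = 1.750000, DF = 0.859777, PV = 1.504610
  t = 3.5000: CF_t = 1.750000, DF = 0.838398, PV = 1.467197
  t = 4.0000: CF_t = 1.750000, DF = 0.817551, PV = 1.430714
  t = 4.5000: CF_t = 1.750000, DF = 0.797222, PV = 1.395138
  t = 5.0000: CF_t = 101.750000, DF = 0.777398, PV = 79.100234
Price P = sum_t PV_t = 93.016404
First compute Macaulay numerator sum_t t * PV_t:
  t * PV_t at t = 0.5000: 0.853242
  t * PV_t at t = 1.0000: 1.664051
  t * PV_t at t = 1.5000: 2.434010
  t * PV_t at t = 2.0000: 3.164648
  t * PV_t at t = 2.5000: 3.857445
  t * PV_t at t = 3.0000: 4.513831
  t * PV_t at t = 3.5000: 5.135189
  t * PV_t at t = 4.0000: 5.722855
  t * PV_t at t = 4.5000: 6.278120
  t * PV_t at t = 5.0000: 395.501172
Macaulay duration D = 429.124563 / 93.016404 = 4.613429
Modified duration = D / (1 + y/m) = 4.613429 / (1 + 0.025500) = 4.498712

Answer: Modified duration = 4.4987


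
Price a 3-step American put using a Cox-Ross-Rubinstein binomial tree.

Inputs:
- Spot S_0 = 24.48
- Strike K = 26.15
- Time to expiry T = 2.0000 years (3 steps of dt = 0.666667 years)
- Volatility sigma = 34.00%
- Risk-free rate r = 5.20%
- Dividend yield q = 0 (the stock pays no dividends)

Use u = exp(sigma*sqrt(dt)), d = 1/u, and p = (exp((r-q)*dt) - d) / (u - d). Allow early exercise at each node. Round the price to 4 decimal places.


dt = T/N = 0.666667
u = exp(sigma*sqrt(dt)) = 1.319970; d = 1/u = 0.757593
p = (exp((r-q)*dt) - d) / (u - d) = 0.493764
Discount per step: exp(-r*dt) = 0.965927
Stock lattice S(k, i) with i counting down-moves:
  k=0: S(0,0) = 24.4800
  k=1: S(1,0) = 32.3129; S(1,1) = 18.5459
  k=2: S(2,0) = 42.6520; S(2,1) = 24.4800; S(2,2) = 14.0502
  k=3: S(3,0) = 56.2993; S(3,1) = 32.3129; S(3,2) = 18.5459; S(3,3) = 10.6444
Terminal payoffs V(N, i) = max(K - S_T, 0):
  V(3,0) = 0.000000; V(3,1) = 0.000000; V(3,2) = 7.604121; V(3,3) = 15.505642
Backward induction: V(k, i) = exp(-r*dt) * [p * V(k+1, i) + (1-p) * V(k+1, i+1)]; then take max(V_cont, immediate exercise) for American.
  V(2,0) = exp(-r*dt) * [p*0.000000 + (1-p)*0.000000] = 0.000000; exercise = 0.000000; V(2,0) = max -> 0.000000
  V(2,1) = exp(-r*dt) * [p*0.000000 + (1-p)*7.604121] = 3.718316; exercise = 1.670000; V(2,1) = max -> 3.718316
  V(2,2) = exp(-r*dt) * [p*7.604121 + (1-p)*15.505642] = 11.208770; exercise = 12.099770; V(2,2) = max -> 12.099770
  V(1,0) = exp(-r*dt) * [p*0.000000 + (1-p)*3.718316] = 1.818208; exercise = 0.000000; V(1,0) = max -> 1.818208
  V(1,1) = exp(-r*dt) * [p*3.718316 + (1-p)*12.099770] = 7.690045; exercise = 7.604121; V(1,1) = max -> 7.690045
  V(0,0) = exp(-r*dt) * [p*1.818208 + (1-p)*7.690045] = 4.627509; exercise = 1.670000; V(0,0) = max -> 4.627509

Answer: Price = V(0,0) = 4.6275


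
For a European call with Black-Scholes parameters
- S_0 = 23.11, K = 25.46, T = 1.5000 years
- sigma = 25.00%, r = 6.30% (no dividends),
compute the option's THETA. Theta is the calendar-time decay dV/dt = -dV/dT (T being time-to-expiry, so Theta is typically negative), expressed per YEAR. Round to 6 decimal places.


d1 = 0.1454403515; d2 = -0.1607458663
phi(d1) = 0.3947451228; exp(-qT) = 1.0000000000; exp(-rT) = 0.9098277346
Theta = -S*exp(-qT)*phi(d1)*sigma/(2*sqrt(T)) - r*K*exp(-rT)*N(d2) + q*S*exp(-qT)*N(d1)
N(d1) = 0.5578183963; N(d2) = 0.4361467815; sqrt(T) = 1.2247448714
Term 1 = -23.1100 * 1.0000000000 * 0.3947451228 * 0.2500 / (2 * 1.2247448714) = -0.9310673595
Term 2 = -0.0630 * 25.4600 * 0.9098277346 * 0.4361467815 = -0.6364888384
Term 3 = 0 (no dividend yield, q = 0)
Theta = -0.9310673595 + (-0.6364888384) + (0.0000000000) = -1.567556

Answer: Theta = -1.567556


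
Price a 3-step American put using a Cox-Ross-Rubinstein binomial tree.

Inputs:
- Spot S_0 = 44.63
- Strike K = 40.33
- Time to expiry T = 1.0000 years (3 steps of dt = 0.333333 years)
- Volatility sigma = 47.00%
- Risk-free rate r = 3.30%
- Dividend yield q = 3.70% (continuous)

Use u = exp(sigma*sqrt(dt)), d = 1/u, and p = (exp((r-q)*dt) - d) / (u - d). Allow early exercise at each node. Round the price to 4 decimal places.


Answer: Price = V(0,0) = 6.2765

Derivation:
dt = T/N = 0.333333
u = exp(sigma*sqrt(dt)) = 1.311740; d = 1/u = 0.762346
p = (exp((r-q)*dt) - d) / (u - d) = 0.430149
Discount per step: exp(-r*dt) = 0.989060
Stock lattice S(k, i) with i counting down-moves:
  k=0: S(0,0) = 44.6300
  k=1: S(1,0) = 58.5430; S(1,1) = 34.0235
  k=2: S(2,0) = 76.7932; S(2,1) = 44.6300; S(2,2) = 25.9377
  k=3: S(3,0) = 100.7327; S(3,1) = 58.5430; S(3,2) = 34.0235; S(3,3) = 19.7735
Terminal payoffs V(N, i) = max(K - S_T, 0):
  V(3,0) = 0.000000; V(3,1) = 0.000000; V(3,2) = 6.306494; V(3,3) = 20.556505
Backward induction: V(k, i) = exp(-r*dt) * [p * V(k+1, i) + (1-p) * V(k+1, i+1)]; then take max(V_cont, immediate exercise) for American.
  V(2,0) = exp(-r*dt) * [p*0.000000 + (1-p)*0.000000] = 0.000000; exercise = 0.000000; V(2,0) = max -> 0.000000
  V(2,1) = exp(-r*dt) * [p*0.000000 + (1-p)*6.306494] = 3.554445; exercise = 0.000000; V(2,1) = max -> 3.554445
  V(2,2) = exp(-r*dt) * [p*6.306494 + (1-p)*20.556505] = 14.269047; exercise = 14.392313; V(2,2) = max -> 14.392313
  V(1,0) = exp(-r*dt) * [p*0.000000 + (1-p)*3.554445] = 2.003345; exercise = 0.000000; V(1,0) = max -> 2.003345
  V(1,1) = exp(-r*dt) * [p*3.554445 + (1-p)*14.392313] = 9.623964; exercise = 6.306494; V(1,1) = max -> 9.623964
  V(0,0) = exp(-r*dt) * [p*2.003345 + (1-p)*9.623964] = 6.276537; exercise = 0.000000; V(0,0) = max -> 6.276537


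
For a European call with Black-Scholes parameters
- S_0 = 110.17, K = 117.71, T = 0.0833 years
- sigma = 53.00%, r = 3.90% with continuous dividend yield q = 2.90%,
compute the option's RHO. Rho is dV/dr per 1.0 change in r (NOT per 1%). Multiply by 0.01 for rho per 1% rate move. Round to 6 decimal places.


d1 = -0.3508389610; d2 = -0.5038061797
phi(d1) = 0.3751300469; exp(-qT) = 0.9975872155; exp(-rT) = 0.9967565713
N(d2) = 0.3071987924
Rho = K*T*exp(-rT)*N(d2) = 117.7100 * 0.0833 * 0.9967565713 * 0.3071987924 = 3.002389

Answer: Rho = 3.002389


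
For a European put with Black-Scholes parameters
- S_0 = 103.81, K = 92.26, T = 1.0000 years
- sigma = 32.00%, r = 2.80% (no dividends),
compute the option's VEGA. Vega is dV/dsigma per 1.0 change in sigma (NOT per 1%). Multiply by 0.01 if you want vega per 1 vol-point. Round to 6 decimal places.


d1 = 0.6160988346; d2 = 0.2960988346
phi(d1) = 0.3299786181; exp(-qT) = 1.0000000000; exp(-rT) = 0.9723883668
Vega = S * exp(-qT) * phi(d1) * sqrt(T) = 103.8100 * 1.0000000000 * 0.3299786181 * 1.0000000000 = 34.255080

Answer: Vega = 34.255080


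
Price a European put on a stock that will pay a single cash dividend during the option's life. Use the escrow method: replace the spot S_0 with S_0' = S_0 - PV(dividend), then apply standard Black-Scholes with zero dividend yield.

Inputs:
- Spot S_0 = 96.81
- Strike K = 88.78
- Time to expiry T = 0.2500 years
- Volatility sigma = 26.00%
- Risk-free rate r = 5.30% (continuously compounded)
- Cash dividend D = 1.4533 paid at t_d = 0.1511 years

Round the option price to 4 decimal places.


Answer: Price = 1.8363

Derivation:
PV(D) = D * exp(-r * t_d) = 1.4533 * 0.99202368 = 1.44170802
S_0' = S_0 - PV(D) = 96.8100 - 1.44170802 = 95.36829198
d1 = (ln(S_0'/K) + (r + sigma^2/2)*T) / (sigma*sqrt(T)) = 0.71757504
d2 = d1 - sigma*sqrt(T) = 0.58757504
exp(-rT) = 0.98683739
N(-d1) = 0.23650968; N(-d2) = 0.27840879
P = K * exp(-rT) * N(-d2) - S_0' * N(-d1) = 88.7800 * 0.98683739 * 0.27840879 - 95.36829198 * 0.23650968 = 1.8363


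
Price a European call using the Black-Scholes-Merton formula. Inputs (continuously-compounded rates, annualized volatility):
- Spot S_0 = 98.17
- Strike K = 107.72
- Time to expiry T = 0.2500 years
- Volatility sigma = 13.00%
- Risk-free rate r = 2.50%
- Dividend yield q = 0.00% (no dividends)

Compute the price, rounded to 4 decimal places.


Answer: Price = 0.2832

Derivation:
d1 = (ln(S/K) + (r - q + 0.5*sigma^2) * T) / (sigma * sqrt(T)) = -1.29957074
d2 = d1 - sigma * sqrt(T) = -1.36457074
exp(-rT) = 0.99376949; exp(-qT) = 1.00000000
C = S_0 * exp(-qT) * N(d1) - K * exp(-rT) * N(d2)
N(d1) = 0.09687407; N(d2) = 0.08619400
C = 98.1700 * 1.00000000 * 0.09687407 - 107.7200 * 0.99376949 * 0.08619400 = 0.2832


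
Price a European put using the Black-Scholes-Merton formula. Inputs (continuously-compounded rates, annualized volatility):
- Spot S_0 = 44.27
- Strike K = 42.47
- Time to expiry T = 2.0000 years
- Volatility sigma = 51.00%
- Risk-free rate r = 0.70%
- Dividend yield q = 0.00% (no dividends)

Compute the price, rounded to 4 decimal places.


Answer: Price = 10.9699

Derivation:
d1 = (ln(S/K) + (r - q + 0.5*sigma^2) * T) / (sigma * sqrt(T)) = 0.43758721
d2 = d1 - sigma * sqrt(T) = -0.28366171
exp(-rT) = 0.98609754; exp(-qT) = 1.00000000
P = K * exp(-rT) * N(-d2) - S_0 * exp(-qT) * N(-d1)
N(-d1) = 0.33084277; N(-d2) = 0.61166518
P = 42.4700 * 0.98609754 * 0.61166518 - 44.2700 * 1.00000000 * 0.33084277 = 10.9699


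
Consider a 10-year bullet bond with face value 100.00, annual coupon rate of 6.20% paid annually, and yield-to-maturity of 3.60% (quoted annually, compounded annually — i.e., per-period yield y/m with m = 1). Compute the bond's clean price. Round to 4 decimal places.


Coupon per period c = face * coupon_rate / m = 6.200000
Periods per year m = 1; per-period yield y/m = 0.036000
Number of cashflows N = 10
Cashflows (t years, CF_t, discount factor 1/(1+y/m)^(m*t), PV):
  t = 1.0000: CF_t = 6.200000, DF = 0.965251, PV = 5.984556
  t = 2.0000: CF_t = 6.200000, DF = 0.931709, PV = 5.776598
  t = 3.0000: CF_t = 6.200000, DF = 0.899333, PV = 5.575867
  t = 4.0000: CF_t = 6.200000, DF = 0.868082, PV = 5.382111
  t = 5.0000: CF_t = 6.200000, DF = 0.837917, PV = 5.195088
  t = 6.0000: CF_t = 6.200000, DF = 0.808801, PV = 5.014564
  t = 7.0000: CF_t = 6.200000, DF = 0.780696, PV = 4.840313
  t = 8.0000: CF_t = 6.200000, DF = 0.753567, PV = 4.672116
  t = 9.0000: CF_t = 6.200000, DF = 0.727381, PV = 4.509765
  t = 10.0000: CF_t = 106.200000, DF = 0.702106, PV = 74.563616
Price P = sum_t PV_t = 121.514595

Answer: Price = 121.5146


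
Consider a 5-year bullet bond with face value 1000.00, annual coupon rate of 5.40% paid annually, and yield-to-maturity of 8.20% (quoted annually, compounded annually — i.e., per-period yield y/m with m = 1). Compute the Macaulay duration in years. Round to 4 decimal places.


Coupon per period c = face * coupon_rate / m = 54.000000
Periods per year m = 1; per-period yield y/m = 0.082000
Number of cashflows N = 5
Cashflows (t years, CF_t, discount factor 1/(1+y/m)^(m*t), PV):
  t = 1.0000: CF_t = 54.000000, DF = 0.924214, PV = 49.907579
  t = 2.0000: CF_t = 54.000000, DF = 0.854172, PV = 46.125304
  t = 3.0000: CF_t = 54.000000, DF = 0.789438, PV = 42.629671
  t = 4.0000: CF_t = 54.000000, DF = 0.729610, PV = 39.398956
  t = 5.0000: CF_t = 1054.000000, DF = 0.674316, PV = 710.729443
Price P = sum_t PV_t = 888.790952
Macaulay numerator sum_t t * PV_t:
  t * PV_t at t = 1.0000: 49.907579
  t * PV_t at t = 2.0000: 92.250607
  t * PV_t at t = 3.0000: 127.889012
  t * PV_t at t = 4.0000: 157.595825
  t * PV_t at t = 5.0000: 3553.647214
Macaulay duration D = (sum_t t * PV_t) / P = 3981.290237 / 888.790952 = 4.479445

Answer: Macaulay duration = 4.4794 years


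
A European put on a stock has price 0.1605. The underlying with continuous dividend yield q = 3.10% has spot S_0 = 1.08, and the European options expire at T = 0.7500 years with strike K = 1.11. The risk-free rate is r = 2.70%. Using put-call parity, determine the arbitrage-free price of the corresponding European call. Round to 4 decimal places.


Answer: Call price = 0.1279

Derivation:
Put-call parity: C - P = S_0 * exp(-qT) - K * exp(-rT).
S_0 * exp(-qT) = 1.0800 * 0.97701820 = 1.05517965
K * exp(-rT) = 1.1100 * 0.97995365 = 1.08774856
C = P + S*exp(-qT) - K*exp(-rT)
C = 0.1605 + 1.05517965 - 1.08774856 = 0.1279


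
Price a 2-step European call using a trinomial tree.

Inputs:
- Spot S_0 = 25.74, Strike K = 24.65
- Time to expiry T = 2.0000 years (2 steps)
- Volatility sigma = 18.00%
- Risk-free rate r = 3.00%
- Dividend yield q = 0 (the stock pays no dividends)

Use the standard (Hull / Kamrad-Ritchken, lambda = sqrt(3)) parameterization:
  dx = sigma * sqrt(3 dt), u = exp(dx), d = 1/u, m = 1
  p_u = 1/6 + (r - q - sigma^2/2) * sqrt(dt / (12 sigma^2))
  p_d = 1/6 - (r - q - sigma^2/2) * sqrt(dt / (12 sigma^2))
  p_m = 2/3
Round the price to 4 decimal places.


Answer: Price = V(0,0) = 3.7876

Derivation:
dt = T/N = 1.000000; dx = sigma*sqrt(3*dt) = 0.311769
u = exp(dx) = 1.365839; d = 1/u = 0.732151
p_u = 0.188798, p_m = 0.666667, p_d = 0.144535
Discount per step: exp(-r*dt) = 0.970446
Stock lattice S(k, j) with j the centered position index:
  k=0: S(0,+0) = 25.7400
  k=1: S(1,-1) = 18.8456; S(1,+0) = 25.7400; S(1,+1) = 35.1567
  k=2: S(2,-2) = 13.7978; S(2,-1) = 18.8456; S(2,+0) = 25.7400; S(2,+1) = 35.1567; S(2,+2) = 48.0184
Terminal payoffs V(N, j) = max(S_T - K, 0):
  V(2,-2) = 0.000000; V(2,-1) = 0.000000; V(2,+0) = 1.090000; V(2,+1) = 10.506705; V(2,+2) = 23.368411
Backward induction: V(k, j) = exp(-r*dt) * [p_u * V(k+1, j+1) + p_m * V(k+1, j) + p_d * V(k+1, j-1)]
  V(1,-1) = exp(-r*dt) * [p_u*1.090000 + p_m*0.000000 + p_d*0.000000] = 0.199708
  V(1,+0) = exp(-r*dt) * [p_u*10.506705 + p_m*1.090000 + p_d*0.000000] = 2.630214
  V(1,+1) = exp(-r*dt) * [p_u*23.368411 + p_m*10.506705 + p_d*1.090000] = 11.231871
  V(0,+0) = exp(-r*dt) * [p_u*11.231871 + p_m*2.630214 + p_d*0.199708] = 3.787552


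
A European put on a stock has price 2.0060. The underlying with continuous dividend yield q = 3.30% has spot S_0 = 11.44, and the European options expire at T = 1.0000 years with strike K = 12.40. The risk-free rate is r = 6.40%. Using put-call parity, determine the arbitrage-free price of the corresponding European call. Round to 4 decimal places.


Answer: Call price = 1.4434

Derivation:
Put-call parity: C - P = S_0 * exp(-qT) - K * exp(-rT).
S_0 * exp(-qT) = 11.4400 * 0.96753856 = 11.06864112
K * exp(-rT) = 12.4000 * 0.93800500 = 11.63126199
C = P + S*exp(-qT) - K*exp(-rT)
C = 2.0060 + 11.06864112 - 11.63126199 = 1.4434


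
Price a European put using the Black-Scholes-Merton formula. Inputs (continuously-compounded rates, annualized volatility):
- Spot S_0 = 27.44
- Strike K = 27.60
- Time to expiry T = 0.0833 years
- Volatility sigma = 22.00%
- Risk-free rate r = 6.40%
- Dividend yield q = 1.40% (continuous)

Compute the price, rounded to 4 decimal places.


d1 = (ln(S/K) + (r - q + 0.5*sigma^2) * T) / (sigma * sqrt(T)) = 0.00577818
d2 = d1 - sigma * sqrt(T) = -0.05771765
exp(-rT) = 0.99468299; exp(-qT) = 0.99883448
P = K * exp(-rT) * N(-d2) - S_0 * exp(-qT) * N(-d1)
N(-d1) = 0.49769485; N(-d2) = 0.52301323
P = 27.6000 * 0.99468299 * 0.52301323 - 27.4400 * 0.99883448 * 0.49769485 = 0.7176

Answer: Price = 0.7176


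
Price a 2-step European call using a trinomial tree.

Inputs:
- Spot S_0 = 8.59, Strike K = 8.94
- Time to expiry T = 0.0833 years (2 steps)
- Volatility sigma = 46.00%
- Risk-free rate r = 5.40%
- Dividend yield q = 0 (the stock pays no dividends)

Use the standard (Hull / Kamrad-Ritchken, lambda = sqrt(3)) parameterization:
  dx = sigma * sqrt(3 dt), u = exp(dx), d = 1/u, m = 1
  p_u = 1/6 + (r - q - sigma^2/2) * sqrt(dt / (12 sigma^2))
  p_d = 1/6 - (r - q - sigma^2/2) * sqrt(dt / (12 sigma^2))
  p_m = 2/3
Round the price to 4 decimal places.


Answer: Price = V(0,0) = 0.3231

Derivation:
dt = T/N = 0.041650; dx = sigma*sqrt(3*dt) = 0.162602
u = exp(dx) = 1.176568; d = 1/u = 0.849929
p_u = 0.160032, p_m = 0.666667, p_d = 0.173301
Discount per step: exp(-r*dt) = 0.997753
Stock lattice S(k, j) with j the centered position index:
  k=0: S(0,+0) = 8.5900
  k=1: S(1,-1) = 7.3009; S(1,+0) = 8.5900; S(1,+1) = 10.1067
  k=2: S(2,-2) = 6.2052; S(2,-1) = 7.3009; S(2,+0) = 8.5900; S(2,+1) = 10.1067; S(2,+2) = 11.8912
Terminal payoffs V(N, j) = max(S_T - K, 0):
  V(2,-2) = 0.000000; V(2,-1) = 0.000000; V(2,+0) = 0.000000; V(2,+1) = 1.166722; V(2,+2) = 2.951250
Backward induction: V(k, j) = exp(-r*dt) * [p_u * V(k+1, j+1) + p_m * V(k+1, j) + p_d * V(k+1, j-1)]
  V(1,-1) = exp(-r*dt) * [p_u*0.000000 + p_m*0.000000 + p_d*0.000000] = 0.000000
  V(1,+0) = exp(-r*dt) * [p_u*1.166722 + p_m*0.000000 + p_d*0.000000] = 0.186294
  V(1,+1) = exp(-r*dt) * [p_u*2.951250 + p_m*1.166722 + p_d*0.000000] = 1.247302
  V(0,+0) = exp(-r*dt) * [p_u*1.247302 + p_m*0.186294 + p_d*0.000000] = 0.323077


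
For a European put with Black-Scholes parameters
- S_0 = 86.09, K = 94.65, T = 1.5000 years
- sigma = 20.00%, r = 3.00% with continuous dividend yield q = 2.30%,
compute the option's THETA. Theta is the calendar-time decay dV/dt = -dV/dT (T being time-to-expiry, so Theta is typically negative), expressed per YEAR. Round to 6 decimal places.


Answer: Theta = -1.922827

Derivation:
d1 = -0.2216486807; d2 = -0.4665976550
phi(d1) = 0.3892620149; exp(-qT) = 0.9660883397; exp(-rT) = 0.9559974818
Theta = -S*exp(-qT)*phi(d1)*sigma/(2*sqrt(T)) + r*K*exp(-rT)*N(-d2) - q*S*exp(-qT)*N(-d1)
N(-d1) = 0.5877063084; N(-d2) = 0.6796061175; sqrt(T) = 1.2247448714
Term 1 = -86.0900 * 0.9660883397 * 0.3892620149 * 0.2000 / (2 * 1.2247448714) = -2.6434186211
Term 2 = 0.0300 * 94.6500 * 0.9559974818 * 0.6796061175 = 1.8448280821
Term 3 = -0.0230 * 86.0900 * 0.9660883397 * 0.5877063084 = -1.1242366435
Theta = -2.6434186211 + (1.8448280821) + (-1.1242366435) = -1.922827


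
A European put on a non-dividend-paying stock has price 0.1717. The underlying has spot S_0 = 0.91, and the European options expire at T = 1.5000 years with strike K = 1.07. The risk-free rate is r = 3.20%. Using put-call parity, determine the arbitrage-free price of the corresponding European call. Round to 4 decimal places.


Put-call parity: C - P = S_0 * exp(-qT) - K * exp(-rT).
S_0 * exp(-qT) = 0.9100 * 1.00000000 = 0.91000000
K * exp(-rT) = 1.0700 * 0.95313379 = 1.01985315
C = P + S*exp(-qT) - K*exp(-rT)
C = 0.1717 + 0.91000000 - 1.01985315 = 0.0618

Answer: Call price = 0.0618


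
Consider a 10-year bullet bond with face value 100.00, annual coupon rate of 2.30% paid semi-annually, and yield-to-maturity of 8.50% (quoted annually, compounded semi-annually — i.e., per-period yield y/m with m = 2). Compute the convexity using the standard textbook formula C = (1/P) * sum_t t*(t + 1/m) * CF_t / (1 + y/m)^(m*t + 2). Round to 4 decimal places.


Answer: Convexity = 78.9445

Derivation:
Coupon per period c = face * coupon_rate / m = 1.150000
Periods per year m = 2; per-period yield y/m = 0.042500
Number of cashflows N = 20
Cashflows (t years, CF_t, discount factor 1/(1+y/m)^(m*t), PV):
  t = 0.5000: CF_t = 1.150000, DF = 0.959233, PV = 1.103118
  t = 1.0000: CF_t = 1.150000, DF = 0.920127, PV = 1.058146
  t = 1.5000: CF_t = 1.150000, DF = 0.882616, PV = 1.015008
  t = 2.0000: CF_t = 1.150000, DF = 0.846634, PV = 0.973629
  t = 2.5000: CF_t = 1.150000, DF = 0.812119, PV = 0.933937
  t = 3.0000: CF_t = 1.150000, DF = 0.779011, PV = 0.895863
  t = 3.5000: CF_t = 1.150000, DF = 0.747253, PV = 0.859341
  t = 4.0000: CF_t = 1.150000, DF = 0.716789, PV = 0.824308
  t = 4.5000: CF_t = 1.150000, DF = 0.687568, PV = 0.790703
  t = 5.0000: CF_t = 1.150000, DF = 0.659537, PV = 0.758468
  t = 5.5000: CF_t = 1.150000, DF = 0.632650, PV = 0.727547
  t = 6.0000: CF_t = 1.150000, DF = 0.606858, PV = 0.697887
  t = 6.5000: CF_t = 1.150000, DF = 0.582118, PV = 0.669436
  t = 7.0000: CF_t = 1.150000, DF = 0.558387, PV = 0.642145
  t = 7.5000: CF_t = 1.150000, DF = 0.535623, PV = 0.615966
  t = 8.0000: CF_t = 1.150000, DF = 0.513787, PV = 0.590855
  t = 8.5000: CF_t = 1.150000, DF = 0.492841, PV = 0.566767
  t = 9.0000: CF_t = 1.150000, DF = 0.472749, PV = 0.543662
  t = 9.5000: CF_t = 1.150000, DF = 0.453477, PV = 0.521498
  t = 10.0000: CF_t = 101.150000, DF = 0.434989, PV = 43.999183
Price P = sum_t PV_t = 58.787466
Convexity numerator sum_t t*(t + 1/m) * CF_t / (1+y/m)^(m*t + 2):
  t = 0.5000: term = 0.507504
  t = 1.0000: term = 1.460444
  t = 1.5000: term = 2.801811
  t = 2.0000: term = 4.479314
  t = 2.5000: term = 6.445055
  t = 3.0000: term = 8.655230
  t = 3.5000: term = 11.069839
  t = 4.0000: term = 13.652422
  t = 4.5000: term = 16.369811
  t = 5.0000: term = 19.191891
  t = 5.5000: term = 22.091385
  t = 6.0000: term = 25.043646
  t = 6.5000: term = 28.026462
  t = 7.0000: term = 31.019881
  t = 7.5000: term = 34.006036
  t = 8.0000: term = 36.968992
  t = 8.5000: term = 39.894596
  t = 9.0000: term = 42.770338
  t = 9.5000: term = 45.585226
  t = 10.0000: term = 4250.908784
Convexity = (1/P) * sum = 4640.948666 / 58.787466 = 78.944526


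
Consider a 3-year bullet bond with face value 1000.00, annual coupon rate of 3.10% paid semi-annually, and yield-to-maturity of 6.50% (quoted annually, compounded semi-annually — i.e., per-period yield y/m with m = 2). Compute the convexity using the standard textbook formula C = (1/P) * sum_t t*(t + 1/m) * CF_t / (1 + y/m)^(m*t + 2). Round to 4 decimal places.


Coupon per period c = face * coupon_rate / m = 15.500000
Periods per year m = 2; per-period yield y/m = 0.032500
Number of cashflows N = 6
Cashflows (t years, CF_t, discount factor 1/(1+y/m)^(m*t), PV):
  t = 0.5000: CF_t = 15.500000, DF = 0.968523, PV = 15.012107
  t = 1.0000: CF_t = 15.500000, DF = 0.938037, PV = 14.539570
  t = 1.5000: CF_t = 15.500000, DF = 0.908510, PV = 14.081908
  t = 2.0000: CF_t = 15.500000, DF = 0.879913, PV = 13.638652
  t = 2.5000: CF_t = 15.500000, DF = 0.852216, PV = 13.209348
  t = 3.0000: CF_t = 1015.500000, DF = 0.825391, PV = 838.184385
Price P = sum_t PV_t = 908.665971
Convexity numerator sum_t t*(t + 1/m) * CF_t / (1+y/m)^(m*t + 2):
  t = 0.5000: term = 7.040954
  t = 1.0000: term = 20.457978
  t = 1.5000: term = 39.628045
  t = 2.0000: term = 63.967789
  t = 2.5000: term = 92.931413
  t = 3.0000: term = 8255.601935
Convexity = (1/P) * sum = 8479.628115 / 908.665971 = 9.331953

Answer: Convexity = 9.3320


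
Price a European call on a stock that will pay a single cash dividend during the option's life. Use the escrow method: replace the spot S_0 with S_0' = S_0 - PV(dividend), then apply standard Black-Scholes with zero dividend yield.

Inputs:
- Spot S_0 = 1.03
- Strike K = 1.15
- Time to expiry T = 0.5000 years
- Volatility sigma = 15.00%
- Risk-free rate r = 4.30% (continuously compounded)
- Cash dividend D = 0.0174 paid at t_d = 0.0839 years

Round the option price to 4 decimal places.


Answer: Price = 0.0095

Derivation:
PV(D) = D * exp(-r * t_d) = 0.0174 * 0.99639880 = 0.01733734
S_0' = S_0 - PV(D) = 1.0300 - 0.01733734 = 1.01266266
d1 = (ln(S_0'/K) + (r + sigma^2/2)*T) / (sigma*sqrt(T)) = -0.94331611
d2 = d1 - sigma*sqrt(T) = -1.04938213
exp(-rT) = 0.97872948
N(d1) = 0.17275962; N(d2) = 0.14700114
C = S_0' * N(d1) - K * exp(-rT) * N(d2) = 1.01266266 * 0.17275962 - 1.1500 * 0.97872948 * 0.14700114 = 0.0095


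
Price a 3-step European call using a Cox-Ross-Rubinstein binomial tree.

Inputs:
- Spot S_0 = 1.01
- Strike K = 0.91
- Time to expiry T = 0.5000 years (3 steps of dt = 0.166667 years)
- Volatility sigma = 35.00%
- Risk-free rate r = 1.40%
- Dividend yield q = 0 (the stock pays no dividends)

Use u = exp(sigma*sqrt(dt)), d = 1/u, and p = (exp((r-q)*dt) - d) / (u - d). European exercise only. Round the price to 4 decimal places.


dt = T/N = 0.166667
u = exp(sigma*sqrt(dt)) = 1.153599; d = 1/u = 0.866852
p = (exp((r-q)*dt) - d) / (u - d) = 0.472486
Discount per step: exp(-r*dt) = 0.997669
Stock lattice S(k, i) with i counting down-moves:
  k=0: S(0,0) = 1.0100
  k=1: S(1,0) = 1.1651; S(1,1) = 0.8755
  k=2: S(2,0) = 1.3441; S(2,1) = 1.0100; S(2,2) = 0.7589
  k=3: S(3,0) = 1.5506; S(3,1) = 1.1651; S(3,2) = 0.8755; S(3,3) = 0.6579
Terminal payoffs V(N, i) = max(S_T - K, 0):
  V(3,0) = 0.640552; V(3,1) = 0.255135; V(3,2) = 0.000000; V(3,3) = 0.000000
Backward induction: V(k, i) = exp(-r*dt) * [p * V(k+1, i) + (1-p) * V(k+1, i+1)].
  V(2,0) = exp(-r*dt) * [p*0.640552 + (1-p)*0.255135] = 0.436220
  V(2,1) = exp(-r*dt) * [p*0.255135 + (1-p)*0.000000] = 0.120267
  V(2,2) = exp(-r*dt) * [p*0.000000 + (1-p)*0.000000] = 0.000000
  V(1,0) = exp(-r*dt) * [p*0.436220 + (1-p)*0.120267] = 0.268922
  V(1,1) = exp(-r*dt) * [p*0.120267 + (1-p)*0.000000] = 0.056692
  V(0,0) = exp(-r*dt) * [p*0.268922 + (1-p)*0.056692] = 0.156602

Answer: Price = V(0,0) = 0.1566


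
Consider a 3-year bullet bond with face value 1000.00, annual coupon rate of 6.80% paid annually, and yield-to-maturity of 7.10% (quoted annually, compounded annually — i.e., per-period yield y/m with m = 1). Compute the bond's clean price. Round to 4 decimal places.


Coupon per period c = face * coupon_rate / m = 68.000000
Periods per year m = 1; per-period yield y/m = 0.071000
Number of cashflows N = 3
Cashflows (t years, CF_t, discount factor 1/(1+y/m)^(m*t), PV):
  t = 1.0000: CF_t = 68.000000, DF = 0.933707, PV = 63.492063
  t = 2.0000: CF_t = 68.000000, DF = 0.871808, PV = 59.282972
  t = 3.0000: CF_t = 1068.000000, DF = 0.814013, PV = 869.366378
Price P = sum_t PV_t = 992.141414

Answer: Price = 992.1414


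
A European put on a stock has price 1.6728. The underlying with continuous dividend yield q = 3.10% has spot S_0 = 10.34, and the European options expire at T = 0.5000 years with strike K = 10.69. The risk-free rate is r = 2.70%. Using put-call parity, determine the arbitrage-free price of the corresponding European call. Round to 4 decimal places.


Answer: Call price = 1.3071

Derivation:
Put-call parity: C - P = S_0 * exp(-qT) - K * exp(-rT).
S_0 * exp(-qT) = 10.3400 * 0.98461951 = 10.18096570
K * exp(-rT) = 10.6900 * 0.98659072 = 10.54665476
C = P + S*exp(-qT) - K*exp(-rT)
C = 1.6728 + 10.18096570 - 10.54665476 = 1.3071


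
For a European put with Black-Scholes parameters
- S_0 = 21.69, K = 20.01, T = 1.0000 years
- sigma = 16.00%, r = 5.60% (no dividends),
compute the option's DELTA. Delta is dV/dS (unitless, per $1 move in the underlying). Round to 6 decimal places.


Answer: Delta = -0.175186

Derivation:
d1 = 0.9338698515; d2 = 0.7738698515
phi(d1) = 0.2579485886; exp(-qT) = 1.0000000000; exp(-rT) = 0.9455391359
N(-d1) = 0.1751855161
Delta = -exp(-qT) * N(-d1) = -1.0000000000 * 0.1751855161 = -0.175186


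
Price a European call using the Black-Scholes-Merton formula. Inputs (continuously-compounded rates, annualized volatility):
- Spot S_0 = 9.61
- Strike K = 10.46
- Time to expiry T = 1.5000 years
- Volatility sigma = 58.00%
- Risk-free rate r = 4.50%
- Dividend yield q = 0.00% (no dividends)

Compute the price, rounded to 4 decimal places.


Answer: Price = 2.6075

Derivation:
d1 = (ln(S/K) + (r - q + 0.5*sigma^2) * T) / (sigma * sqrt(T)) = 0.33088632
d2 = d1 - sigma * sqrt(T) = -0.37946571
exp(-rT) = 0.93472772; exp(-qT) = 1.00000000
C = S_0 * exp(-qT) * N(d1) - K * exp(-rT) * N(d2)
N(d1) = 0.62963482; N(d2) = 0.35217103
C = 9.6100 * 1.00000000 * 0.62963482 - 10.4600 * 0.93472772 * 0.35217103 = 2.6075
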